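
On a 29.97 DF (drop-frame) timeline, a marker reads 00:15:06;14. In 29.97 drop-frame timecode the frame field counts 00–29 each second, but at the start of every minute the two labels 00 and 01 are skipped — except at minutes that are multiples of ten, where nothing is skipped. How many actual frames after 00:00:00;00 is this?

27166

As if non-drop at 30 labels/s: (0 × 3600 + 15 × 60 + 6) × 30 + 14 = 27194.
Minute boundaries passed: 15; those not divisible by 10: 15 − 1 = 14; dropped labels = 2 × 14 = 28.
Actual frame index = 27194 − 28 = 27166.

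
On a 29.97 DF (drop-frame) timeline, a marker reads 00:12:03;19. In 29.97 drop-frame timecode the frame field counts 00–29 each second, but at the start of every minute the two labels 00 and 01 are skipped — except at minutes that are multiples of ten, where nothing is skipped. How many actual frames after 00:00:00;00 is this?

21687

Complete 10-minute blocks: 1, each 17982 frames → 17982.
Remaining 2 whole minutes in the current block: 1800 + 1 × 1798 = 3598 frames.
Within the current minute: 3 × 30 + 19 − 2 = 107 (labels ;00/;01 skipped at this minute). Total = 17982 + 3598 + 107 = 21687.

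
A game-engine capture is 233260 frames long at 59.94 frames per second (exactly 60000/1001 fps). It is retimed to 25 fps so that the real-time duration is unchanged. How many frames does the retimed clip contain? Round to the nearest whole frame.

Frames at target rate = 233260 × (25) / (60000/1001) = 11674663/120 ≈ 97288.858.
Nearest whole frame: 97289.

97289 frames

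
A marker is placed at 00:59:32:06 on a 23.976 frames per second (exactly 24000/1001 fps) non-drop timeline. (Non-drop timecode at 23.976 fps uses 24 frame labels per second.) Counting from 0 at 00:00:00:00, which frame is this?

Total seconds to the label: (0 × 3600 + 59 × 60 + 32) = 3572.
Frame index = 3572 × 24 + 6 = 85734.

85734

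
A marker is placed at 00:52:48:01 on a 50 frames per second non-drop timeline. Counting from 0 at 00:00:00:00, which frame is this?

Total seconds to the label: (0 × 3600 + 52 × 60 + 48) = 3168.
Frame index = 3168 × 50 + 1 = 158401.

158401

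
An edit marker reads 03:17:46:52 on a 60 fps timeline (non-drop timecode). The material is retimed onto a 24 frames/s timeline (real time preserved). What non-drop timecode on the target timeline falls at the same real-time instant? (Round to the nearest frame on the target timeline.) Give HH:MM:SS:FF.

Source frame index: (3×3600 + 17×60 + 46) × 60 + 52 = 712012.
Real time: 712012 / (60) = 178003/15 s.
Target frame: (178003/15) × (24) = 1424024/5 ≈ 284804.800 → 284805.
At 24 labels/s: frame 284805 → 03:17:46:21.

03:17:46:21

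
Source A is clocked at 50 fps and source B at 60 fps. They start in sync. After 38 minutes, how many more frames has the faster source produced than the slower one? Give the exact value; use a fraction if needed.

38 min = 2280 s.
A emits 50 × 2280 = 114000 frames; B emits 60 × 2280 = 136800.
Difference = 22800 frames; B is ahead of A.

22800 frames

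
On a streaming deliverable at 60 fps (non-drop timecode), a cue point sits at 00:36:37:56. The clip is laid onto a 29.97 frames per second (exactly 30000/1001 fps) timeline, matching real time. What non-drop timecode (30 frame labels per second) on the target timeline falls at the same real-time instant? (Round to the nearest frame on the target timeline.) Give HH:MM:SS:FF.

Source frame index: (0×3600 + 36×60 + 37) × 60 + 56 = 131876.
Real time: 131876 / (60) = 32969/15 s.
Target frame: (32969/15) × (30000/1001) = 65938000/1001 ≈ 65872.128 → 65872.
At 30 labels/s: frame 65872 → 00:36:35:22.

00:36:35:22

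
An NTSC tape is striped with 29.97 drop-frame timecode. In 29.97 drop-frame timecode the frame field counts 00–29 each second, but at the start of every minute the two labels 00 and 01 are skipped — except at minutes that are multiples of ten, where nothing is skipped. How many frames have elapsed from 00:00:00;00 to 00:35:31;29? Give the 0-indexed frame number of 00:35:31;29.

As if non-drop at 30 labels/s: (0 × 3600 + 35 × 60 + 31) × 30 + 29 = 63959.
Minute boundaries passed: 35; those not divisible by 10: 35 − 3 = 32; dropped labels = 2 × 32 = 64.
Actual frame index = 63959 − 64 = 63895.

63895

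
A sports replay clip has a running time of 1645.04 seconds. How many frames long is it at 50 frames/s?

Frames = 1645.04 × 50 = 82252.

82252 frames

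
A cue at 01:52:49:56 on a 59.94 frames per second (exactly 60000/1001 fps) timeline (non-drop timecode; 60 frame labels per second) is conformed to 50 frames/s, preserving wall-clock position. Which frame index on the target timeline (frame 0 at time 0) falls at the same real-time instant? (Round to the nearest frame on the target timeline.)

Source frame index: (1×3600 + 52×60 + 49) × 60 + 56 = 406196.
Real time: 406196 / (60000/1001) = 101650549/15000 s.
Target frame: (101650549/15000) × (50) = 101650549/300 ≈ 338835.163 → 338835.

frame 338835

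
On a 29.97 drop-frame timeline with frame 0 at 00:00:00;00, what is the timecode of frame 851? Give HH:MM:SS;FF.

Ten DF minutes hold 17982 frames, so frame 851 lies in block 0 (frames 0–17981) with 851 frames into that block.
The block's first minute is 1800 frames and the rest 1798 each; 851 frames reaches minute 0, so 0 × 18 + 0 × 2 = 0 labels have been skipped so far.
Adding those back, label number 851 + 0 = 851 at 30 labels/s is 28 s + 11 f = 0 h 0 min 28 s frame 11, i.e. 00:00:28;11.

00:00:28;11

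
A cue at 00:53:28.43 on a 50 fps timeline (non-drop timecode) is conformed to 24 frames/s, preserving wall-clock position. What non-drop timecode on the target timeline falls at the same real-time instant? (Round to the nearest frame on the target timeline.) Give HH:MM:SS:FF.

00:53:28:21

Source frame index: (0×3600 + 53×60 + 28) × 50 + 43 = 160443.
Real time: 160443 / (50) = 160443/50 s.
Target frame: (160443/50) × (24) = 1925316/25 ≈ 77012.640 → 77013.
At 24 labels/s: frame 77013 → 00:53:28:21.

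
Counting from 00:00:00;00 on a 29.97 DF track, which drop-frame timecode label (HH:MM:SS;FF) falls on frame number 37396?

Ten DF minutes hold 17982 frames, so frame 37396 lies in block 2 (frames 35964–53945) with 1432 frames into that block.
The block's first minute is 1800 frames and the rest 1798 each; 1432 frames reaches minute 0, so 2 × 18 + 0 × 2 = 36 labels have been skipped so far.
Adding those back, label number 37396 + 36 = 37432 at 30 labels/s is 1247 s + 22 f = 0 h 20 min 47 s frame 22, i.e. 00:20:47;22.

00:20:47;22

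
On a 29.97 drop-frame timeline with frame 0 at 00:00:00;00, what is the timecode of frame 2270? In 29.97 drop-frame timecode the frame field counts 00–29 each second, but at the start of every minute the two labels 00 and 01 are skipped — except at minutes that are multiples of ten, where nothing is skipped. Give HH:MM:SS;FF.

Each 10-minute DF block holds 10 × 60 × 30 − 9 × 2 = 17982 frames. 2270 ÷ 17982 → 0 full blocks, remainder 2270.
Within the partial block the first minute is 1800 frames and each further minute 1798, so 1 further minute boundary passed. Total skipped labels = 18 × 0 + 2 × 1 = 2.
Non-drop label index = 2270 + 2 = 2272; at 30 labels/s that is 00:01:15:22, i.e. DF 00:01:15;22.

00:01:15;22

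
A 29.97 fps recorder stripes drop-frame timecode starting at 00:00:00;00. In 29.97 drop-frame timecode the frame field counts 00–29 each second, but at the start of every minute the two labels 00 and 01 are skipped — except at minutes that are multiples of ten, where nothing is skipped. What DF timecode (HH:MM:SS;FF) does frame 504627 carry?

Each 10-minute DF block holds 10 × 60 × 30 − 9 × 2 = 17982 frames. 504627 ÷ 17982 → 28 full blocks, remainder 1131.
Within the partial block the first minute is 1800 frames and each further minute 1798, so 0 further minute boundaries passed. Total skipped labels = 18 × 28 + 2 × 0 = 504.
Non-drop label index = 504627 + 504 = 505131; at 30 labels/s that is 04:40:37:21, i.e. DF 04:40:37;21.

04:40:37;21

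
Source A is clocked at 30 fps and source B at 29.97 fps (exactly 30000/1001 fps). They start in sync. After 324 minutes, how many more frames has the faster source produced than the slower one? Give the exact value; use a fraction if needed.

583200/1001 frames

324 min = 19440 s.
A emits 30 × 19440 = 583200 frames; B emits 30000/1001 × 19440 = 583200000/1001.
Difference = 583200/1001 frames (≈ 582.6174); B is behind A.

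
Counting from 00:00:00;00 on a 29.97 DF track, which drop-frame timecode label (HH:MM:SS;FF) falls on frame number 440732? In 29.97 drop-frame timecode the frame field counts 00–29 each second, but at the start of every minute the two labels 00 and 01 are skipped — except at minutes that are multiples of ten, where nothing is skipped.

Ten DF minutes hold 17982 frames, so frame 440732 lies in block 24 (frames 431568–449549) with 9164 frames into that block.
The block's first minute is 1800 frames and the rest 1798 each; 9164 frames reaches minute 5, so 24 × 18 + 5 × 2 = 442 labels have been skipped so far.
Adding those back, label number 440732 + 442 = 441174 at 30 labels/s is 14705 s + 24 f = 4 h 5 min 5 s frame 24, i.e. 04:05:05;24.

04:05:05;24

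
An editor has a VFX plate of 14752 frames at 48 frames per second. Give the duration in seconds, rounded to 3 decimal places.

307.333 seconds

Running time = 14752 × 1/48 = 922/3 s ≈ 307.333 s.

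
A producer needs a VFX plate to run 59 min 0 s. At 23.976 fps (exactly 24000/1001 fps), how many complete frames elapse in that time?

84875 frames

59 min 0 s = 3540 s.
Frames = 3540 × 24000/1001 = 84960000/1001 ≈ 84875.1249.
Complete frames: 84875.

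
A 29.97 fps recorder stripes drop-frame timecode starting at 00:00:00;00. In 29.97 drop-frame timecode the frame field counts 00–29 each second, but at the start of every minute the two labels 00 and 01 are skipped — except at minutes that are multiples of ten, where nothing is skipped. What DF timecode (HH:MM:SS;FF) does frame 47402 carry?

Each 10-minute DF block holds 10 × 60 × 30 − 9 × 2 = 17982 frames. 47402 ÷ 17982 → 2 full blocks, remainder 11438.
Within the partial block the first minute is 1800 frames and each further minute 1798, so 6 further minute boundaries passed. Total skipped labels = 18 × 2 + 2 × 6 = 48.
Non-drop label index = 47402 + 48 = 47450; at 30 labels/s that is 00:26:21:20, i.e. DF 00:26:21;20.

00:26:21;20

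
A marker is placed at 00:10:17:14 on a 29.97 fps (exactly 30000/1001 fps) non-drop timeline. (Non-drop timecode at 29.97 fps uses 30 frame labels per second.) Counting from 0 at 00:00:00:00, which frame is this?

frame 18524

Total seconds to the label: (0 × 3600 + 10 × 60 + 17) = 617.
Frame index = 617 × 30 + 14 = 18524.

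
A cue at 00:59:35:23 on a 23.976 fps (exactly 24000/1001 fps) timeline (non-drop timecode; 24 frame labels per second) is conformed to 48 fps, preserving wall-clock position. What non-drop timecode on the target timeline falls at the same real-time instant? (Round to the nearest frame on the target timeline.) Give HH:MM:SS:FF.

Source frame index: (0×3600 + 59×60 + 35) × 24 + 23 = 85823.
Real time: 85823 / (24000/1001) = 85908823/24000 s.
Target frame: (85908823/24000) × (48) = 85908823/500 ≈ 171817.646 → 171818.
At 48 labels/s: frame 171818 → 00:59:39:26.

00:59:39:26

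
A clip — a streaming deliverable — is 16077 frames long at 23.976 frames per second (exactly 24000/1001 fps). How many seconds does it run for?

670.544875 seconds

Running time = 16077 / (24000/1001) = 670.544875 s.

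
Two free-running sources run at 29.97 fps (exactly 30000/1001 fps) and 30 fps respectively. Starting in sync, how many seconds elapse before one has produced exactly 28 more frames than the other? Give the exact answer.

14014/15 seconds

The gap grows by |30 − 30000/1001| = 30/1001 frames per second.
Time for a 28-frame gap: 28 ÷ (30/1001) = 14014/15 s.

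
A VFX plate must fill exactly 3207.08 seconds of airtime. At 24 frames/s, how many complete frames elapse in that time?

Frames = 3207.08 × 24 = 1924248/25 ≈ 76969.9200.
Complete frames: 76969.

76969 frames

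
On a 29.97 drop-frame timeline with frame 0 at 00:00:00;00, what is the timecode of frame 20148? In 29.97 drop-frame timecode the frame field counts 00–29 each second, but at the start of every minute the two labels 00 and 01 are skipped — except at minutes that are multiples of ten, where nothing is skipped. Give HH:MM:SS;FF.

Ten DF minutes hold 17982 frames, so frame 20148 lies in block 1 (frames 17982–35963) with 2166 frames into that block.
The block's first minute is 1800 frames and the rest 1798 each; 2166 frames reaches minute 1, so 1 × 18 + 1 × 2 = 20 labels have been skipped so far.
Adding those back, label number 20148 + 20 = 20168 at 30 labels/s is 672 s + 8 f = 0 h 11 min 12 s frame 8, i.e. 00:11:12;08.

00:11:12;08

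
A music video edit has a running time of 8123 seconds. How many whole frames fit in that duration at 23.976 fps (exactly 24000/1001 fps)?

Frames = 8123 × 24000/1001 = 194952000/1001 ≈ 194757.2428.
Complete frames: 194757.

194757 frames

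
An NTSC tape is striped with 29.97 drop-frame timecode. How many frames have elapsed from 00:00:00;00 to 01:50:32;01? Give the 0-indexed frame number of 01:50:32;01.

198763

As if non-drop at 30 labels/s: (1 × 3600 + 50 × 60 + 32) × 30 + 1 = 198961.
Minute boundaries passed: 110; those not divisible by 10: 110 − 11 = 99; dropped labels = 2 × 99 = 198.
Actual frame index = 198961 − 198 = 198763.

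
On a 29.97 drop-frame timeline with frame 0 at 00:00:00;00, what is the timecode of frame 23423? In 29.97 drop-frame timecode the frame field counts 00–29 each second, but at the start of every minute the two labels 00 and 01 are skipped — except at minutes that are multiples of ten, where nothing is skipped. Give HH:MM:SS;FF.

Each 10-minute DF block holds 10 × 60 × 30 − 9 × 2 = 17982 frames. 23423 ÷ 17982 → 1 full block, remainder 5441.
Within the partial block the first minute is 1800 frames and each further minute 1798, so 3 further minute boundaries passed. Total skipped labels = 18 × 1 + 2 × 3 = 24.
Non-drop label index = 23423 + 24 = 23447; at 30 labels/s that is 00:13:01:17, i.e. DF 00:13:01;17.

00:13:01;17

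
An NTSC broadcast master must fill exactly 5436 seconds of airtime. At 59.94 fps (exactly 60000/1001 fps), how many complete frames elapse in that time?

325834 frames

Frames = 5436 × 60000/1001 = 326160000/1001 ≈ 325834.1658.
Complete frames: 325834.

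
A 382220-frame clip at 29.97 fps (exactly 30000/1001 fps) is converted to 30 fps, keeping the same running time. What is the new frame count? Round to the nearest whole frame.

382602 frames

Frames at target rate = 382220 × (30) / (30000/1001) = 19130111/50 ≈ 382602.220.
Nearest whole frame: 382602.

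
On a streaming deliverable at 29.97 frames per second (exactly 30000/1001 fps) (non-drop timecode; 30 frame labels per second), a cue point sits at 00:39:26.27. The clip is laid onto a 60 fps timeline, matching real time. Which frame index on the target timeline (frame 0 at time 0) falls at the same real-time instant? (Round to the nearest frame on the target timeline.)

Source frame index: (0×3600 + 39×60 + 26) × 30 + 27 = 71007.
Real time: 71007 / (30000/1001) = 23692669/10000 s.
Target frame: (23692669/10000) × (60) = 71078007/500 ≈ 142156.014 → 142156.

frame 142156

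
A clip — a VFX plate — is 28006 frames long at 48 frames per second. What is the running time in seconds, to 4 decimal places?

583.4583 seconds

Running time = 28006 × 1/48 = 14003/24 s ≈ 583.4583 s.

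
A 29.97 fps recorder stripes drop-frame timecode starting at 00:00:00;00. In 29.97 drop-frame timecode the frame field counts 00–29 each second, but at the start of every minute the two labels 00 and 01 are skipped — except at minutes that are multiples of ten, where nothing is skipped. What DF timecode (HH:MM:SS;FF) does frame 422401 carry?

Ten DF minutes hold 17982 frames, so frame 422401 lies in block 23 (frames 413586–431567) with 8815 frames into that block.
The block's first minute is 1800 frames and the rest 1798 each; 8815 frames reaches minute 4, so 23 × 18 + 4 × 2 = 422 labels have been skipped so far.
Adding those back, label number 422401 + 422 = 422823 at 30 labels/s is 14094 s + 3 f = 3 h 54 min 54 s frame 3, i.e. 03:54:54;03.

03:54:54;03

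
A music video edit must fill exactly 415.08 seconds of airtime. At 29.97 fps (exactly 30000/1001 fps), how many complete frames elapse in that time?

12439 frames

Frames = 415.08 × 30000/1001 = 12452400/1001 ≈ 12439.9600.
Complete frames: 12439.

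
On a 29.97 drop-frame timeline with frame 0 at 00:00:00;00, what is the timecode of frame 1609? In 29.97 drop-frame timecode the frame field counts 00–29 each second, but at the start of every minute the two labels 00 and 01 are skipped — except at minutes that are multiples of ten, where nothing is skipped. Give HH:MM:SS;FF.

Ten DF minutes hold 17982 frames, so frame 1609 lies in block 0 (frames 0–17981) with 1609 frames into that block.
The block's first minute is 1800 frames and the rest 1798 each; 1609 frames reaches minute 0, so 0 × 18 + 0 × 2 = 0 labels have been skipped so far.
Adding those back, label number 1609 + 0 = 1609 at 30 labels/s is 53 s + 19 f = 0 h 0 min 53 s frame 19, i.e. 00:00:53;19.

00:00:53;19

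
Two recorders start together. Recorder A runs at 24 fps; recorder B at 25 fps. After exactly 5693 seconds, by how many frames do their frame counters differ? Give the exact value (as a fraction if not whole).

A emits 24 × 5693 = 136632 frames; B emits 25 × 5693 = 142325.
Difference = 5693 frames; B is ahead of A.

5693 frames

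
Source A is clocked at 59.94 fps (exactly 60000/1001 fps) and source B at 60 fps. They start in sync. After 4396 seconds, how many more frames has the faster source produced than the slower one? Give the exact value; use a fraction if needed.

A emits 60000/1001 × 4396 = 37680000/143 frames; B emits 60 × 4396 = 263760.
Difference = 37680/143 frames (≈ 263.4965); B is ahead of A.

37680/143 frames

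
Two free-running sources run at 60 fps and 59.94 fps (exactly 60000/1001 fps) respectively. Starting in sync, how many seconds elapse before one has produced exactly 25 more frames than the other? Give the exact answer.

The gap grows by |60000/1001 − 60| = 60/1001 frames per second.
Time for a 25-frame gap: 25 ÷ (60/1001) = 5005/12 s.

5005/12 seconds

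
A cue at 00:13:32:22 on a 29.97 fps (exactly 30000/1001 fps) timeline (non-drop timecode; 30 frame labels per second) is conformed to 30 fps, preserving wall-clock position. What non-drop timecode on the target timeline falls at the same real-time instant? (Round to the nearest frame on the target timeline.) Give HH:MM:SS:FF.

00:13:33:16

Source frame index: (0×3600 + 13×60 + 32) × 30 + 22 = 24382.
Real time: 24382 / (30000/1001) = 12203191/15000 s.
Target frame: (12203191/15000) × (30) = 12203191/500 ≈ 24406.382 → 24406.
At 30 labels/s: frame 24406 → 00:13:33:16.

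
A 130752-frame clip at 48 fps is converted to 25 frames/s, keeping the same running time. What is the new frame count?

Target frames = source frames × (target rate / source rate) = 130752 × (25)/(48) = 130752 × 25/48 = 68100.

68100 frames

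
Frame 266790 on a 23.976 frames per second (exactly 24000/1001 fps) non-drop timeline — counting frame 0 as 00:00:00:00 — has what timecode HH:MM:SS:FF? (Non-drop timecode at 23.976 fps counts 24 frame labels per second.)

266790 ÷ 24 = 11116 full seconds, remainder 6 frames.
11116 s = 3 h 5 min 16 s.
Timecode: 03:05:16:06.

03:05:16:06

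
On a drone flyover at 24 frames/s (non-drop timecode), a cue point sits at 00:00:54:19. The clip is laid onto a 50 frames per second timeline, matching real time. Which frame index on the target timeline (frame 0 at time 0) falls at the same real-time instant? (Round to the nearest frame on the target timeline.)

frame 2740

Source frame index: (0×3600 + 0×60 + 54) × 24 + 19 = 1315.
Real time: 1315 / (24) = 1315/24 s.
Target frame: (1315/24) × (50) = 32875/12 ≈ 2739.583 → 2740.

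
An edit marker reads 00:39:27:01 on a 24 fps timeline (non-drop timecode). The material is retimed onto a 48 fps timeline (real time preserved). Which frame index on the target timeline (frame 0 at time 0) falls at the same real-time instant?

Source frame index: (0×3600 + 39×60 + 27) × 24 + 1 = 56809.
Real time: 56809 / (24) = 56809/24 s.
Target frame: (56809/24) × (48) = 113618.

frame 113618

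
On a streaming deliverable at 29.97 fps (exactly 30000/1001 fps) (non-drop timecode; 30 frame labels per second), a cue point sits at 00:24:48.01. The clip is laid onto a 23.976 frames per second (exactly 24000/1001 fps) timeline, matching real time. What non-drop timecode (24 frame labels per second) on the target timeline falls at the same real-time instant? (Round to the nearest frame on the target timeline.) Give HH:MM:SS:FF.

Source frame index: (0×3600 + 24×60 + 48) × 30 + 1 = 44641.
Real time: 44641 / (30000/1001) = 44685641/30000 s.
Target frame: (44685641/30000) × (24000/1001) = 178564/5 ≈ 35712.800 → 35713.
At 24 labels/s: frame 35713 → 00:24:48:01.

00:24:48:01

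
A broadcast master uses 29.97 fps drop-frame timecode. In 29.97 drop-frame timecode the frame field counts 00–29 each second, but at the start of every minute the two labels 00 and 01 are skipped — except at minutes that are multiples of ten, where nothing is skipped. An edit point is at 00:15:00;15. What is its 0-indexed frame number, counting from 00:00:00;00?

Complete 10-minute blocks: 1, each 17982 frames → 17982.
Remaining 5 whole minutes in the current block: 1800 + 4 × 1798 = 8992 frames.
Within the current minute: 0 × 30 + 15 − 2 = 13 (labels ;00/;01 skipped at this minute). Total = 17982 + 8992 + 13 = 26987.

26987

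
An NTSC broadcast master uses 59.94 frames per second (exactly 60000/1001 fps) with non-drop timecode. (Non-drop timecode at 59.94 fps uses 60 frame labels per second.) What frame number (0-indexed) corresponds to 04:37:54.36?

Total seconds to the label: (4 × 3600 + 37 × 60 + 54) = 16674.
Frame index = 16674 × 60 + 36 = 1000476.

frame 1000476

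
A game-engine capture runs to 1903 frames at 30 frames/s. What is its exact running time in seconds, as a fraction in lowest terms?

Running time = 1903 ÷ (30) = 1903 × 1/30 = 1903/30 s.

1903/30 seconds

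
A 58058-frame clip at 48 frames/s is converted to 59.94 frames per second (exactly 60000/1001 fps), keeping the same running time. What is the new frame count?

Target frames = source frames × (target rate / source rate) = 58058 × (60000/1001)/(48) = 58058 × 1250/1001 = 72500.

72500 frames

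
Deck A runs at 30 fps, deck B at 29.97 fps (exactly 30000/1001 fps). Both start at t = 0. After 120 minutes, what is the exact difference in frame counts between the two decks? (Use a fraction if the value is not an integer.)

216000/1001 frames

120 min = 7200 s.
A emits 30 × 7200 = 216000 frames; B emits 30000/1001 × 7200 = 216000000/1001.
Difference = 216000/1001 frames (≈ 215.7842); B is behind A.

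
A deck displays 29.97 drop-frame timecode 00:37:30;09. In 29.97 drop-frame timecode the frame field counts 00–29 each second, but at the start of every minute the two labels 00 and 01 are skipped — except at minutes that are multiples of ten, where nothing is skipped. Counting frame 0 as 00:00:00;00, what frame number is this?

67441

As if non-drop at 30 labels/s: (0 × 3600 + 37 × 60 + 30) × 30 + 9 = 67509.
Minute boundaries passed: 37; those not divisible by 10: 37 − 3 = 34; dropped labels = 2 × 34 = 68.
Actual frame index = 67509 − 68 = 67441.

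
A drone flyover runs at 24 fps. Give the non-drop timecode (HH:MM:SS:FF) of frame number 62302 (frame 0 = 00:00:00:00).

62302 ÷ 24 = 2595 full seconds, remainder 22 frames.
2595 s = 0 h 43 min 15 s.
Timecode: 00:43:15:22.

00:43:15:22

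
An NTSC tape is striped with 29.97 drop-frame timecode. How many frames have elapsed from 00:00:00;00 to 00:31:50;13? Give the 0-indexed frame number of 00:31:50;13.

Complete 10-minute blocks: 3, each 17982 frames → 53946.
Remaining 1 whole minute in the current block: 1800 + 0 × 1798 = 1800 frames.
Within the current minute: 50 × 30 + 13 − 2 = 1511 (labels ;00/;01 skipped at this minute). Total = 53946 + 1800 + 1511 = 57257.

57257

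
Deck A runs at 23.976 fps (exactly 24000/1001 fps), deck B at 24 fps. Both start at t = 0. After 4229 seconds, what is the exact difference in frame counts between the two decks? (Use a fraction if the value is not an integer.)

A emits 24000/1001 × 4229 = 101496000/1001 frames; B emits 24 × 4229 = 101496.
Difference = 101496/1001 frames (≈ 101.3946); B is ahead of A.

101496/1001 frames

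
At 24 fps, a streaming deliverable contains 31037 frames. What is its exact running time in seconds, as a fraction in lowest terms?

31037/24 seconds

Running time = 31037 ÷ (24) = 31037 × 1/24 = 31037/24 s.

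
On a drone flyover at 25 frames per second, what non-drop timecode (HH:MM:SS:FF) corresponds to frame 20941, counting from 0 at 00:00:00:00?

20941 ÷ 25 = 837 full seconds, remainder 16 frames.
837 s = 0 h 13 min 57 s.
Timecode: 00:13:57:16.

00:13:57:16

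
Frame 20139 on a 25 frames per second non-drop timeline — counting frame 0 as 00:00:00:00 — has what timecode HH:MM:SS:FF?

00:13:25:14

20139 ÷ 25 = 805 full seconds, remainder 14 frames.
805 s = 0 h 13 min 25 s.
Timecode: 00:13:25:14.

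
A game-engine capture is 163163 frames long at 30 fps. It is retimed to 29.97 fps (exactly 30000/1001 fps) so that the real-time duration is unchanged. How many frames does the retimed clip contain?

Target frames = source frames × (target rate / source rate) = 163163 × (30000/1001)/(30) = 163163 × 1000/1001 = 163000.

163000 frames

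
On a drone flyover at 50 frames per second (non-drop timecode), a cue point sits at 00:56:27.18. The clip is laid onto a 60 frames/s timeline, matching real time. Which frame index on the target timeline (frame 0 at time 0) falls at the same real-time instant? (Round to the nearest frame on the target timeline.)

Source frame index: (0×3600 + 56×60 + 27) × 50 + 18 = 169368.
Real time: 169368 / (50) = 84684/25 s.
Target frame: (84684/25) × (60) = 1016208/5 ≈ 203241.600 → 203242.

frame 203242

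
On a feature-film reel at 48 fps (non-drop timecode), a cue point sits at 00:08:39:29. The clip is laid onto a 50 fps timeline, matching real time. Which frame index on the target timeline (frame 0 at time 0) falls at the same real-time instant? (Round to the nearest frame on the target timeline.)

Source frame index: (0×3600 + 8×60 + 39) × 48 + 29 = 24941.
Real time: 24941 / (48) = 24941/48 s.
Target frame: (24941/48) × (50) = 623525/24 ≈ 25980.208 → 25980.

frame 25980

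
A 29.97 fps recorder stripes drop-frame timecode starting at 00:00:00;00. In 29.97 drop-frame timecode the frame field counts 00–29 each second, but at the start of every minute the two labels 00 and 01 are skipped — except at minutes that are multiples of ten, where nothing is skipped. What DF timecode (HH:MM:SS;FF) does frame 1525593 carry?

Each 10-minute DF block holds 10 × 60 × 30 − 9 × 2 = 17982 frames. 1525593 ÷ 17982 → 84 full blocks, remainder 15105.
Within the partial block the first minute is 1800 frames and each further minute 1798, so 8 further minute boundaries passed. Total skipped labels = 18 × 84 + 2 × 8 = 1528.
Non-drop label index = 1525593 + 1528 = 1527121; at 30 labels/s that is 14:08:24:01, i.e. DF 14:08:24;01.

14:08:24;01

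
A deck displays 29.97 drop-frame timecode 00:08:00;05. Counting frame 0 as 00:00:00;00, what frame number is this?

As if non-drop at 30 labels/s: (0 × 3600 + 8 × 60 + 0) × 30 + 5 = 14405.
Minute boundaries passed: 8; those not divisible by 10: 8 − 0 = 8; dropped labels = 2 × 8 = 16.
Actual frame index = 14405 − 16 = 14389.

14389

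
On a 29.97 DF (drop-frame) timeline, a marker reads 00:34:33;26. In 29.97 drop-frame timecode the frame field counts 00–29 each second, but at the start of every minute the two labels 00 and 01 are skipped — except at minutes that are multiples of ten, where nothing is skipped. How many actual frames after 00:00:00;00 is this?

62154

Complete 10-minute blocks: 3, each 17982 frames → 53946.
Remaining 4 whole minutes in the current block: 1800 + 3 × 1798 = 7194 frames.
Within the current minute: 33 × 30 + 26 − 2 = 1014 (labels ;00/;01 skipped at this minute). Total = 53946 + 7194 + 1014 = 62154.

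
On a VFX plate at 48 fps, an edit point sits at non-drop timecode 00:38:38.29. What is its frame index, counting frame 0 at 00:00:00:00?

111293

Total seconds to the label: (0 × 3600 + 38 × 60 + 38) = 2318.
Frame index = 2318 × 48 + 29 = 111293.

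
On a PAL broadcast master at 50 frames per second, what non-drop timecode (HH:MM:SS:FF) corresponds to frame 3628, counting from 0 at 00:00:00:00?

00:01:12:28

3628 ÷ 50 = 72 full seconds, remainder 28 frames.
72 s = 0 h 1 min 12 s.
Timecode: 00:01:12:28.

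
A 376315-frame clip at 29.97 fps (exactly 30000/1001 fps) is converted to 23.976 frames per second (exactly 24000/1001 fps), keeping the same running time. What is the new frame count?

Target frames = source frames × (target rate / source rate) = 376315 × (24000/1001)/(30000/1001) = 376315 × 4/5 = 301052.

301052 frames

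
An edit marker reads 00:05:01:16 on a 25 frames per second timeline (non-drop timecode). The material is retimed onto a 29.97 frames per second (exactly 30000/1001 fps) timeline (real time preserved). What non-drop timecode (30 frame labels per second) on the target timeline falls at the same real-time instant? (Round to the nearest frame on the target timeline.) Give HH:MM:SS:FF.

00:05:01:10

Source frame index: (0×3600 + 5×60 + 1) × 25 + 16 = 7541.
Real time: 7541 / (25) = 7541/25 s.
Target frame: (7541/25) × (30000/1001) = 9049200/1001 ≈ 9040.160 → 9040.
At 30 labels/s: frame 9040 → 00:05:01:10.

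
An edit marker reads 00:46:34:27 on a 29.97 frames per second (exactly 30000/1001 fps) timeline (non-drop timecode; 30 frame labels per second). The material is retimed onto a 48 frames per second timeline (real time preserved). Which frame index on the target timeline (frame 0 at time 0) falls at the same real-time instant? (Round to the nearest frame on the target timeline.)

frame 134289

Source frame index: (0×3600 + 46×60 + 34) × 30 + 27 = 83847.
Real time: 83847 / (30000/1001) = 27976949/10000 s.
Target frame: (27976949/10000) × (48) = 83930847/625 ≈ 134289.355 → 134289.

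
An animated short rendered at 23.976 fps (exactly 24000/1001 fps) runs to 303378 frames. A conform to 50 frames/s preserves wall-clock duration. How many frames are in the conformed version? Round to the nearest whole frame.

Frames at target rate = 303378 × (50) / (24000/1001) = 50613563/80 ≈ 632669.537.
Nearest whole frame: 632670.

632670 frames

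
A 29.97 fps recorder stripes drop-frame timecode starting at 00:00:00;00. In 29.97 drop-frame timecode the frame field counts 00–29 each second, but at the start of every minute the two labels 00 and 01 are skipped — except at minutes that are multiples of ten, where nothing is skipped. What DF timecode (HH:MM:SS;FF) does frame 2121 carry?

Ten DF minutes hold 17982 frames, so frame 2121 lies in block 0 (frames 0–17981) with 2121 frames into that block.
The block's first minute is 1800 frames and the rest 1798 each; 2121 frames reaches minute 1, so 0 × 18 + 1 × 2 = 2 labels have been skipped so far.
Adding those back, label number 2121 + 2 = 2123 at 30 labels/s is 70 s + 23 f = 0 h 1 min 10 s frame 23, i.e. 00:01:10;23.

00:01:10;23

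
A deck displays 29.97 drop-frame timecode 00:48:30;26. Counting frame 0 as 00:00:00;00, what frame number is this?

87238

As if non-drop at 30 labels/s: (0 × 3600 + 48 × 60 + 30) × 30 + 26 = 87326.
Minute boundaries passed: 48; those not divisible by 10: 48 − 4 = 44; dropped labels = 2 × 44 = 88.
Actual frame index = 87326 − 88 = 87238.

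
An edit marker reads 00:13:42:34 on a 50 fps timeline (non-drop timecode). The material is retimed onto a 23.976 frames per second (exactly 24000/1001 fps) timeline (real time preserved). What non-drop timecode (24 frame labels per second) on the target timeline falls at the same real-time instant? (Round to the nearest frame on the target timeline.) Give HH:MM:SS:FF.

Source frame index: (0×3600 + 13×60 + 42) × 50 + 34 = 41134.
Real time: 41134 / (50) = 20567/25 s.
Target frame: (20567/25) × (24000/1001) = 19744320/1001 ≈ 19724.595 → 19725.
At 24 labels/s: frame 19725 → 00:13:41:21.

00:13:41:21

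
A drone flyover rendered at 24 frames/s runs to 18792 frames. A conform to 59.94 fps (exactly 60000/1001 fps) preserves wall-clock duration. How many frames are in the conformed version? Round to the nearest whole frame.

Frames at target rate = 18792 × (60000/1001) / (24) = 46980000/1001 ≈ 46933.067.
Nearest whole frame: 46933.

46933 frames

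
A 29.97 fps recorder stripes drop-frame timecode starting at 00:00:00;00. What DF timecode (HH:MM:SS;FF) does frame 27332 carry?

00:15:12;00

Each 10-minute DF block holds 10 × 60 × 30 − 9 × 2 = 17982 frames. 27332 ÷ 17982 → 1 full block, remainder 9350.
Within the partial block the first minute is 1800 frames and each further minute 1798, so 5 further minute boundaries passed. Total skipped labels = 18 × 1 + 2 × 5 = 28.
Non-drop label index = 27332 + 28 = 27360; at 30 labels/s that is 00:15:12:00, i.e. DF 00:15:12;00.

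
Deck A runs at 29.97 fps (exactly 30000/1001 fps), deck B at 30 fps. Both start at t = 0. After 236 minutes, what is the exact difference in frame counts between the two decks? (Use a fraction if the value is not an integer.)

236 min = 14160 s.
A emits 30000/1001 × 14160 = 424800000/1001 frames; B emits 30 × 14160 = 424800.
Difference = 424800/1001 frames (≈ 424.3756); B is ahead of A.

424800/1001 frames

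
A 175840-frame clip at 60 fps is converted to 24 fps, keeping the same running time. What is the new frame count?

70336 frames

Target frames = source frames × (target rate / source rate) = 175840 × (24)/(60) = 175840 × 2/5 = 70336.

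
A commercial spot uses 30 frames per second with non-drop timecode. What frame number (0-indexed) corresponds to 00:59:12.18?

frame 106578

Total seconds to the label: (0 × 3600 + 59 × 60 + 12) = 3552.
Frame index = 3552 × 30 + 18 = 106578.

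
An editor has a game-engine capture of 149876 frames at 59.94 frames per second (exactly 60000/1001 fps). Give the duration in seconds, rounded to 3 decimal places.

2500.431 seconds

Running time = 149876 × 1001/60000 = 37506469/15000 s ≈ 2500.431 s.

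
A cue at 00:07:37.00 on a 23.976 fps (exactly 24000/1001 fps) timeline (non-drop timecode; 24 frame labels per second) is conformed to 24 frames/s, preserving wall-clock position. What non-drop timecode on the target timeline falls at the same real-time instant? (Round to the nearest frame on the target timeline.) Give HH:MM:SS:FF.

Source frame index: (0×3600 + 7×60 + 37) × 24 + 0 = 10968.
Real time: 10968 / (24000/1001) = 457457/1000 s.
Target frame: (457457/1000) × (24) = 1372371/125 ≈ 10978.968 → 10979.
At 24 labels/s: frame 10979 → 00:07:37:11.

00:07:37:11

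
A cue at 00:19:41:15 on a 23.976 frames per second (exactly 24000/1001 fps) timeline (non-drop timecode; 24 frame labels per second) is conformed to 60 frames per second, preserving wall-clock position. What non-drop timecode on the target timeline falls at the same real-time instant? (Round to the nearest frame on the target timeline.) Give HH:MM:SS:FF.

00:19:42:48

Source frame index: (0×3600 + 19×60 + 41) × 24 + 15 = 28359.
Real time: 28359 / (24000/1001) = 9462453/8000 s.
Target frame: (9462453/8000) × (60) = 28387359/400 ≈ 70968.398 → 70968.
At 60 labels/s: frame 70968 → 00:19:42:48.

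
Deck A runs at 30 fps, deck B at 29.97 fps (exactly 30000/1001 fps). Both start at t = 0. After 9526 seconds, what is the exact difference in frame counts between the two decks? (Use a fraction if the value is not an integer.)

A emits 30 × 9526 = 285780 frames; B emits 30000/1001 × 9526 = 25980000/91.
Difference = 25980/91 frames (≈ 285.4945); B is behind A.

25980/91 frames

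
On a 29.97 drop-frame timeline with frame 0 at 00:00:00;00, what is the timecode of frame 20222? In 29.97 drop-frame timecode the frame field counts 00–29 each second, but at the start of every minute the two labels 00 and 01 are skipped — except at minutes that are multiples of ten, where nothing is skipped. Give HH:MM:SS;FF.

Each 10-minute DF block holds 10 × 60 × 30 − 9 × 2 = 17982 frames. 20222 ÷ 17982 → 1 full block, remainder 2240.
Within the partial block the first minute is 1800 frames and each further minute 1798, so 1 further minute boundary passed. Total skipped labels = 18 × 1 + 2 × 1 = 20.
Non-drop label index = 20222 + 20 = 20242; at 30 labels/s that is 00:11:14:22, i.e. DF 00:11:14;22.

00:11:14;22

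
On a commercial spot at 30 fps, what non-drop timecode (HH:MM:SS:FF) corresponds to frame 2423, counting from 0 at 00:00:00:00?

00:01:20:23

2423 ÷ 30 = 80 full seconds, remainder 23 frames.
80 s = 0 h 1 min 20 s.
Timecode: 00:01:20:23.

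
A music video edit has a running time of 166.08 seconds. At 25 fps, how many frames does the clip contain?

Frames = 166.08 × 25 = 4152.

4152 frames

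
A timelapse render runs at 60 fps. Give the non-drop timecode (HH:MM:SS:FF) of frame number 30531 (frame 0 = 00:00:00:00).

00:08:28:51

30531 ÷ 60 = 508 full seconds, remainder 51 frames.
508 s = 0 h 8 min 28 s.
Timecode: 00:08:28:51.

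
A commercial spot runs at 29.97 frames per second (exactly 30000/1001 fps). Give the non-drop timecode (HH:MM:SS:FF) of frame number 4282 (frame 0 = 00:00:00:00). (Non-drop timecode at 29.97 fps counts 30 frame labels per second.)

4282 ÷ 30 = 142 full seconds, remainder 22 frames.
142 s = 0 h 2 min 22 s.
Timecode: 00:02:22:22.

00:02:22:22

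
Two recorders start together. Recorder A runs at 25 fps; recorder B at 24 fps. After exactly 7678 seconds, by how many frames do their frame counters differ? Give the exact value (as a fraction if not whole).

7678 frames

A emits 25 × 7678 = 191950 frames; B emits 24 × 7678 = 184272.
Difference = 7678 frames; B is behind A.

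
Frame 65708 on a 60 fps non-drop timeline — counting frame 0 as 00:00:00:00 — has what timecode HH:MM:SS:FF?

00:18:15:08

65708 ÷ 60 = 1095 full seconds, remainder 8 frames.
1095 s = 0 h 18 min 15 s.
Timecode: 00:18:15:08.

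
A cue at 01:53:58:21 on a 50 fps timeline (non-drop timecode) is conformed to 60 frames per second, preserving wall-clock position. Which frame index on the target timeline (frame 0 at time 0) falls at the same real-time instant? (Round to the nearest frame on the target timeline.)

Source frame index: (1×3600 + 53×60 + 58) × 50 + 21 = 341921.
Real time: 341921 / (50) = 341921/50 s.
Target frame: (341921/50) × (60) = 2051526/5 ≈ 410305.200 → 410305.

frame 410305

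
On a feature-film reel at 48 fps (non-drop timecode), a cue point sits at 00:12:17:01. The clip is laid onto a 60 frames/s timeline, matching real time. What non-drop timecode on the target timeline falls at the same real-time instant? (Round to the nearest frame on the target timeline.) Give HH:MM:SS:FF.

Source frame index: (0×3600 + 12×60 + 17) × 48 + 1 = 35377.
Real time: 35377 / (48) = 35377/48 s.
Target frame: (35377/48) × (60) = 176885/4 ≈ 44221.250 → 44221.
At 60 labels/s: frame 44221 → 00:12:17:01.

00:12:17:01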